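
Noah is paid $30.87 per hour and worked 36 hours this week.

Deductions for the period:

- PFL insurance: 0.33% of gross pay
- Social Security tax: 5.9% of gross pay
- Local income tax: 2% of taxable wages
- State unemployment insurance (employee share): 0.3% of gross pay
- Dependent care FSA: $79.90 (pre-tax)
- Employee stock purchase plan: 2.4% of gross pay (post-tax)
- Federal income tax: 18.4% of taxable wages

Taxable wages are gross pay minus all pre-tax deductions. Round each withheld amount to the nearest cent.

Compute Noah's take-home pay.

$721.77

Gross pay: 36 × $30.87 = $1,111.32
Dependent care FSA: $79.90
Taxable wages = $1,111.32 − $79.90 = $1,031.42
Local income tax: $1,031.42 × 0.02 = $20.63
Federal income tax: $1,031.42 × 0.184 = $189.78
Social Security tax: $1,111.32 × 0.059 = $65.57
PFL insurance: $1,111.32 × 0.0033 = $3.67
State unemployment insurance (employee share): $1,111.32 × 0.003 = $3.33
Employee stock purchase plan: $1,111.32 × 0.024 = $26.67
Total deductions = $79.90 + $20.63 + $189.78 + $65.57 + $3.67 + $3.33 + $26.67 = $389.55
Net pay = $1,111.32 − $389.55 = $721.77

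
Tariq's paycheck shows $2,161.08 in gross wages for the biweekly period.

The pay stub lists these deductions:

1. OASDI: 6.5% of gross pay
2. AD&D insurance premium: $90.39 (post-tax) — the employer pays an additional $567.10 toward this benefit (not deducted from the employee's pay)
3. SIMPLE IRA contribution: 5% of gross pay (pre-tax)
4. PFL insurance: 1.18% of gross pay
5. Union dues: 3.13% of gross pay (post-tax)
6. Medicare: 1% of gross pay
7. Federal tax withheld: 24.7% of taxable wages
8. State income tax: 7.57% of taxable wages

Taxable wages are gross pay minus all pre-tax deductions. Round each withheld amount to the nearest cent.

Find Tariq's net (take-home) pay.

SIMPLE IRA contribution: $2,161.08 × 0.05 = $108.05
Taxable wages = $2,161.08 − $108.05 = $2,053.03
State income tax: $2,053.03 × 0.0757 = $155.41
Federal tax withheld: $2,053.03 × 0.247 = $507.10
PFL insurance: $2,161.08 × 0.0118 = $25.50
OASDI: $2,161.08 × 0.065 = $140.47
Medicare: $2,161.08 × 0.01 = $21.61
Union dues: $2,161.08 × 0.0313 = $67.64
AD&D insurance premium: $90.39
(Employer's $567.10 toward AD&D insurance premium is not withheld from the employee.)
Total deductions = $108.05 + $155.41 + $507.10 + $25.50 + $140.47 + $21.61 + $67.64 + $90.39 = $1,116.17
Net pay = $2,161.08 − $1,116.17 = $1,044.91

$1,044.91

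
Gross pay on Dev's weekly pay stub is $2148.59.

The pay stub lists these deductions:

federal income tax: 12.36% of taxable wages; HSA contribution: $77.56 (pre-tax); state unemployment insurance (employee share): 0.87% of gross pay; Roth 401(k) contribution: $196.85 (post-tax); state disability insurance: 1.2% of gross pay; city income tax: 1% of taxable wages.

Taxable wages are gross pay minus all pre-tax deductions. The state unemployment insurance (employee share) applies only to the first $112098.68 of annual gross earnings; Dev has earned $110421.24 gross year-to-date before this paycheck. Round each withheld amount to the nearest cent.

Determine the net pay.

HSA contribution: $77.56
Taxable wages = $2148.59 − $77.56 = $2071.03
Federal income tax: $2071.03 × 0.1236 = $255.98
City income tax: $2071.03 × 0.01 = $20.71
State unemployment insurance (employee share): only $112098.68 − $110421.24 = $1677.44 of this check is subject → $1677.44 × 0.0087 = $14.59
State disability insurance: $2148.59 × 0.012 = $25.78
Roth 401(k) contribution: $196.85
Total deductions = $77.56 + $255.98 + $20.71 + $14.59 + $25.78 + $196.85 = $591.47
Net pay = $2148.59 − $591.47 = $1557.12

$1557.12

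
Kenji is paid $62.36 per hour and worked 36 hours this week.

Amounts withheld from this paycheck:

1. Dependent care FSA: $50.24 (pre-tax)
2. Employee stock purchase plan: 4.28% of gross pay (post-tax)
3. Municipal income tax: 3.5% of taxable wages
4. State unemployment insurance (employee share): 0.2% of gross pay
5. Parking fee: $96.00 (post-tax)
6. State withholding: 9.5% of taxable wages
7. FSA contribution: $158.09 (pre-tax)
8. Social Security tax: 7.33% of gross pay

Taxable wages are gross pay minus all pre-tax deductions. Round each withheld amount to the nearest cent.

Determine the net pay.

Gross pay: 36 × $62.36 = $2244.96
Dependent care FSA: $50.24
FSA contribution: $158.09
Pre-tax total = $50.24 + $158.09 = $208.33
Taxable wages = $2244.96 − $208.33 = $2036.63
Municipal income tax: $2036.63 × 0.035 = $71.28
State withholding: $2036.63 × 0.095 = $193.48
State unemployment insurance (employee share): $2244.96 × 0.002 = $4.49
Social Security tax: $2244.96 × 0.0733 = $164.56
Employee stock purchase plan: $2244.96 × 0.0428 = $96.08
Parking fee: $96.00
Total deductions = $50.24 + $158.09 + $71.28 + $193.48 + $4.49 + $164.56 + $96.08 + $96.00 = $834.22
Net pay = $2244.96 − $834.22 = $1410.74

$1410.74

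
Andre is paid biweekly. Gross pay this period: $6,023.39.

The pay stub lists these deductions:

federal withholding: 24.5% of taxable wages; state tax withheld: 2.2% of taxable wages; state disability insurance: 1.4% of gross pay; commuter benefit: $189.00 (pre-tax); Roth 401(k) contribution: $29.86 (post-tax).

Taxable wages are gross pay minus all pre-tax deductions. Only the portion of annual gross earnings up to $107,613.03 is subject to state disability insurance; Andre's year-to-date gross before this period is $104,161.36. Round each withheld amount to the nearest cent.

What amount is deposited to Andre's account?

Commuter benefit: $189.00
Taxable wages = $6,023.39 − $189.00 = $5,834.39
Federal withholding: $5,834.39 × 0.245 = $1,429.43
State tax withheld: $5,834.39 × 0.022 = $128.36
State disability insurance: only $107,613.03 − $104,161.36 = $3,451.67 of this check is subject → $3,451.67 × 0.014 = $48.32
Roth 401(k) contribution: $29.86
Total deductions = $189.00 + $1,429.43 + $128.36 + $48.32 + $29.86 = $1,824.97
Net pay = $6,023.39 − $1,824.97 = $4,198.42

$4,198.42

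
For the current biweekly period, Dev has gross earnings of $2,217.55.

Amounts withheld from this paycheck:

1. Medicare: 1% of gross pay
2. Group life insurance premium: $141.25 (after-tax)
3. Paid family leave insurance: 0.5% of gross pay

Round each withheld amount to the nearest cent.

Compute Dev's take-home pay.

Medicare: $2,217.55 × 0.01 = $22.18
Paid family leave insurance: $2,217.55 × 0.005 = $11.09
Group life insurance premium: $141.25
Total deductions = $22.18 + $11.09 + $141.25 = $174.52
Net pay = $2,217.55 − $174.52 = $2,043.03

$2,043.03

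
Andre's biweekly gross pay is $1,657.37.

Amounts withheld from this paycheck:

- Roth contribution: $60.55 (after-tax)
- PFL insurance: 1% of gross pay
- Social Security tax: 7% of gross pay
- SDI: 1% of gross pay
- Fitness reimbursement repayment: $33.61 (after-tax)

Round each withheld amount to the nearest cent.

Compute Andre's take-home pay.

PFL insurance: $1,657.37 × 0.01 = $16.57
Social Security tax: $1,657.37 × 0.07 = $116.02
SDI: $1,657.37 × 0.01 = $16.57
Fitness reimbursement repayment: $33.61
Roth contribution: $60.55
Total deductions = $16.57 + $116.02 + $16.57 + $33.61 + $60.55 = $243.32
Net pay = $1,657.37 − $243.32 = $1,414.05

$1,414.05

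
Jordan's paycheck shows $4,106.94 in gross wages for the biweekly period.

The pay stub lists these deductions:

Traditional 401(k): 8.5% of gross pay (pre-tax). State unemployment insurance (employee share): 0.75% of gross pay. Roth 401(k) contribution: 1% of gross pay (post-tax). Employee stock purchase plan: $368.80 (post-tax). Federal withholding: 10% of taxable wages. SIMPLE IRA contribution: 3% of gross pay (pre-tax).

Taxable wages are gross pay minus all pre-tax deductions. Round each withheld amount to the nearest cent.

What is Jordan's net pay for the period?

$2,830.51

SIMPLE IRA contribution: $4,106.94 × 0.03 = $123.21
Traditional 401(k): $4,106.94 × 0.085 = $349.09
Pre-tax total = $123.21 + $349.09 = $472.30
Taxable wages = $4,106.94 − $472.30 = $3,634.64
Federal withholding: $3,634.64 × 0.1 = $363.46
State unemployment insurance (employee share): $4,106.94 × 0.0075 = $30.80
Employee stock purchase plan: $368.80
Roth 401(k) contribution: $4,106.94 × 0.01 = $41.07
Total deductions = $123.21 + $349.09 + $363.46 + $30.80 + $368.80 + $41.07 = $1,276.43
Net pay = $4,106.94 − $1,276.43 = $2,830.51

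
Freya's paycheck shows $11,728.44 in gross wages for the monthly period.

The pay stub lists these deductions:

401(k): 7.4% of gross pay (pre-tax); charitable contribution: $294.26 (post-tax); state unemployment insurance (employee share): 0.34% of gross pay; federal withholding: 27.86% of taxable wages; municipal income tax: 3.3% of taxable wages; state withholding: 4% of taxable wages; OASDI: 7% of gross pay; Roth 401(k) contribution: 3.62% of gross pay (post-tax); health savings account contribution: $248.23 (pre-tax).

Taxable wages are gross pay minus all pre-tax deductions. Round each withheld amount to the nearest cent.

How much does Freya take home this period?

$5,301.32

401(k): $11,728.44 × 0.074 = $867.90
Health savings account contribution: $248.23
Pre-tax total = $867.90 + $248.23 = $1,116.13
Taxable wages = $11,728.44 − $1,116.13 = $10,612.31
Federal withholding: $10,612.31 × 0.2786 = $2,956.59
State withholding: $10,612.31 × 0.04 = $424.49
Municipal income tax: $10,612.31 × 0.033 = $350.21
OASDI: $11,728.44 × 0.07 = $820.99
State unemployment insurance (employee share): $11,728.44 × 0.0034 = $39.88
Charitable contribution: $294.26
Roth 401(k) contribution: $11,728.44 × 0.0362 = $424.57
Total deductions = $867.90 + $248.23 + $2,956.59 + $424.49 + $350.21 + $820.99 + $39.88 + $294.26 + $424.57 = $6,427.12
Net pay = $11,728.44 − $6,427.12 = $5,301.32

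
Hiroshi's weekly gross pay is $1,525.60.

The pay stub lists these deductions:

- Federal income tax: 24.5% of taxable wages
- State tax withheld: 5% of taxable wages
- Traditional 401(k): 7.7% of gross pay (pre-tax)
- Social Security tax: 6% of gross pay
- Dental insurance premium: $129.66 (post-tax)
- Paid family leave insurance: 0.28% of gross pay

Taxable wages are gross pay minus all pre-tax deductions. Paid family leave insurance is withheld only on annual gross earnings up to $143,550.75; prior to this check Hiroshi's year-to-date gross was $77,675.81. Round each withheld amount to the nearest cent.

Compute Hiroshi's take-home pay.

Traditional 401(k): $1,525.60 × 0.077 = $117.47
Taxable wages = $1,525.60 − $117.47 = $1,408.13
State tax withheld: $1,408.13 × 0.05 = $70.41
Federal income tax: $1,408.13 × 0.245 = $344.99
Paid family leave insurance: cap not yet reached, full $1,525.60 is subject → $1,525.60 × 0.0028 = $4.27
Social Security tax: $1,525.60 × 0.06 = $91.54
Dental insurance premium: $129.66
Total deductions = $117.47 + $70.41 + $344.99 + $4.27 + $91.54 + $129.66 = $758.34
Net pay = $1,525.60 − $758.34 = $767.26

$767.26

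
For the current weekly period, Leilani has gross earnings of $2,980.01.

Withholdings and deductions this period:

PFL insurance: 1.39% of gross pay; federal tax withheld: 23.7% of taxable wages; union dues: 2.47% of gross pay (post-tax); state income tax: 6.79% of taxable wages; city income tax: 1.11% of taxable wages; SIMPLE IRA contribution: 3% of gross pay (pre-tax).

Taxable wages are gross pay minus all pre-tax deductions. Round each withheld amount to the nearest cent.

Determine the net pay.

$1,862.15

SIMPLE IRA contribution: $2,980.01 × 0.03 = $89.40
Taxable wages = $2,980.01 − $89.40 = $2,890.61
State income tax: $2,890.61 × 0.0679 = $196.27
City income tax: $2,890.61 × 0.0111 = $32.09
Federal tax withheld: $2,890.61 × 0.237 = $685.07
PFL insurance: $2,980.01 × 0.0139 = $41.42
Union dues: $2,980.01 × 0.0247 = $73.61
Total deductions = $89.40 + $196.27 + $32.09 + $685.07 + $41.42 + $73.61 = $1,117.86
Net pay = $2,980.01 − $1,117.86 = $1,862.15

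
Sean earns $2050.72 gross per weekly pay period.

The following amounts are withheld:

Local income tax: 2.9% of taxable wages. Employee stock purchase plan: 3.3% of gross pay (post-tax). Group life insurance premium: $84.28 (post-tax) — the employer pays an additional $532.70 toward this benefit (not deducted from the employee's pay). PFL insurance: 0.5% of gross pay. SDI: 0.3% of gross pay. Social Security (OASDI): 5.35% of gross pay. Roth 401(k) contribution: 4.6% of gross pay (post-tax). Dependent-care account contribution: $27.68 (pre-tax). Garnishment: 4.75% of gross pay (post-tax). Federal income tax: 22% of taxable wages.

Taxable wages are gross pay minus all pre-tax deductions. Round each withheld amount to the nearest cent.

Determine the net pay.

Dependent-care account contribution: $27.68
Taxable wages = $2050.72 − $27.68 = $2023.04
Federal income tax: $2023.04 × 0.22 = $445.07
Local income tax: $2023.04 × 0.029 = $58.67
SDI: $2050.72 × 0.003 = $6.15
Social Security (OASDI): $2050.72 × 0.0535 = $109.71
PFL insurance: $2050.72 × 0.005 = $10.25
Garnishment: $2050.72 × 0.0475 = $97.41
Roth 401(k) contribution: $2050.72 × 0.046 = $94.33
Employee stock purchase plan: $2050.72 × 0.033 = $67.67
Group life insurance premium: $84.28
(Employer's $532.70 toward group life insurance premium is not withheld from the employee.)
Total deductions = $27.68 + $445.07 + $58.67 + $6.15 + $109.71 + $10.25 + $97.41 + $94.33 + $67.67 + $84.28 = $1001.22
Net pay = $2050.72 − $1001.22 = $1049.50

$1049.50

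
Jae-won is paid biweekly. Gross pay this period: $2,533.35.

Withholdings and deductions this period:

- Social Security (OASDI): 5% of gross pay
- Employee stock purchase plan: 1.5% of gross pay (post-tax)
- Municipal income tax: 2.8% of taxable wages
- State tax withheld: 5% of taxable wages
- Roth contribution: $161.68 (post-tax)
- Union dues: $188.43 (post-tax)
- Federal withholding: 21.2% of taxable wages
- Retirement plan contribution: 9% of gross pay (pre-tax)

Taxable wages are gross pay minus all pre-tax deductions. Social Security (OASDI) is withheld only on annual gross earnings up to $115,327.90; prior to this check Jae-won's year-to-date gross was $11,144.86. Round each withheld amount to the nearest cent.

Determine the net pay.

$1,122.02

Retirement plan contribution: $2,533.35 × 0.09 = $228.00
Taxable wages = $2,533.35 − $228.00 = $2,305.35
Municipal income tax: $2,305.35 × 0.028 = $64.55
State tax withheld: $2,305.35 × 0.05 = $115.27
Federal withholding: $2,305.35 × 0.212 = $488.73
Social Security (OASDI): cap not yet reached, full $2,533.35 is subject → $2,533.35 × 0.05 = $126.67
Union dues: $188.43
Employee stock purchase plan: $2,533.35 × 0.015 = $38.00
Roth contribution: $161.68
Total deductions = $228.00 + $64.55 + $115.27 + $488.73 + $126.67 + $188.43 + $38.00 + $161.68 = $1,411.33
Net pay = $2,533.35 − $1,411.33 = $1,122.02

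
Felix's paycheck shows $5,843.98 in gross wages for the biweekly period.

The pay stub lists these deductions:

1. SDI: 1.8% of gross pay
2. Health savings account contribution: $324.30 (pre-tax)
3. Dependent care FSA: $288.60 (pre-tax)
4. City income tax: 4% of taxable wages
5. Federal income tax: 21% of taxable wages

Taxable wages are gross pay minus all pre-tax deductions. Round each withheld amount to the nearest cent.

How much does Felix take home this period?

Dependent care FSA: $288.60
Health savings account contribution: $324.30
Pre-tax total = $288.60 + $324.30 = $612.90
Taxable wages = $5,843.98 − $612.90 = $5,231.08
Federal income tax: $5,231.08 × 0.21 = $1,098.53
City income tax: $5,231.08 × 0.04 = $209.24
SDI: $5,843.98 × 0.018 = $105.19
Total deductions = $288.60 + $324.30 + $1,098.53 + $209.24 + $105.19 = $2,025.86
Net pay = $5,843.98 − $2,025.86 = $3,818.12

$3,818.12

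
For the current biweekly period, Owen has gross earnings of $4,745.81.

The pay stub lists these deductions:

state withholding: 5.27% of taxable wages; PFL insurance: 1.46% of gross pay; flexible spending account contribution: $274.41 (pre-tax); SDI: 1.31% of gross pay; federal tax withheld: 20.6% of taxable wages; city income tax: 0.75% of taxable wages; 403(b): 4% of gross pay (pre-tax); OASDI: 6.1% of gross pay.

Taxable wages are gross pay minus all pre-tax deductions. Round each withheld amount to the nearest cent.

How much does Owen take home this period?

$2,720.87

403(b): $4,745.81 × 0.04 = $189.83
Flexible spending account contribution: $274.41
Pre-tax total = $189.83 + $274.41 = $464.24
Taxable wages = $4,745.81 − $464.24 = $4,281.57
State withholding: $4,281.57 × 0.0527 = $225.64
Federal tax withheld: $4,281.57 × 0.206 = $882.00
City income tax: $4,281.57 × 0.0075 = $32.11
OASDI: $4,745.81 × 0.061 = $289.49
PFL insurance: $4,745.81 × 0.0146 = $69.29
SDI: $4,745.81 × 0.0131 = $62.17
Total deductions = $189.83 + $274.41 + $225.64 + $882.00 + $32.11 + $289.49 + $69.29 + $62.17 = $2,024.94
Net pay = $4,745.81 − $2,024.94 = $2,720.87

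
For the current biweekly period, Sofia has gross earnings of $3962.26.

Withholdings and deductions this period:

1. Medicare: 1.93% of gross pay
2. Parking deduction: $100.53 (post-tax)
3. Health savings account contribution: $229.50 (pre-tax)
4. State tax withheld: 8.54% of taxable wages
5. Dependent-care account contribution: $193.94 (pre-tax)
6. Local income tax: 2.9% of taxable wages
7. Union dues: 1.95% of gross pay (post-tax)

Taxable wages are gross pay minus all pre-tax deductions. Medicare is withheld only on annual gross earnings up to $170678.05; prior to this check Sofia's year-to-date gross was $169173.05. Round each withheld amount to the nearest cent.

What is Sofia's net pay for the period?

$2927.13

Health savings account contribution: $229.50
Dependent-care account contribution: $193.94
Pre-tax total = $229.50 + $193.94 = $423.44
Taxable wages = $3962.26 − $423.44 = $3538.82
State tax withheld: $3538.82 × 0.0854 = $302.22
Local income tax: $3538.82 × 0.029 = $102.63
Medicare: only $170678.05 − $169173.05 = $1505.00 of this check is subject → $1505.00 × 0.0193 = $29.05
Union dues: $3962.26 × 0.0195 = $77.26
Parking deduction: $100.53
Total deductions = $229.50 + $193.94 + $302.22 + $102.63 + $29.05 + $77.26 + $100.53 = $1035.13
Net pay = $3962.26 − $1035.13 = $2927.13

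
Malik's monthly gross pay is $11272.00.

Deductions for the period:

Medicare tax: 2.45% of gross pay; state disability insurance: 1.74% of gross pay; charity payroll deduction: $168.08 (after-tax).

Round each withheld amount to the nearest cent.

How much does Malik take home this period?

$10631.63

State disability insurance: $11272.00 × 0.0174 = $196.13
Medicare tax: $11272.00 × 0.0245 = $276.16
Charity payroll deduction: $168.08
Total deductions = $196.13 + $276.16 + $168.08 = $640.37
Net pay = $11272.00 − $640.37 = $10631.63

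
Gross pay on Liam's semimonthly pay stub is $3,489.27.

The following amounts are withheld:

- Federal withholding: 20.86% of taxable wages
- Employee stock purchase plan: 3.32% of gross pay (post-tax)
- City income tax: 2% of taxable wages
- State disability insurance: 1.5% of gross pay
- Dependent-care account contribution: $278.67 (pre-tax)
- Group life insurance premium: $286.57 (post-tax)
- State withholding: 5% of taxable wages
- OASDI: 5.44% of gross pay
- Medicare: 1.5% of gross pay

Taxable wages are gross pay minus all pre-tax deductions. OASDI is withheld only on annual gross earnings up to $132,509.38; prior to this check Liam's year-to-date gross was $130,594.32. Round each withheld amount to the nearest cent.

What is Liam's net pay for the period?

$1,704.86

Dependent-care account contribution: $278.67
Taxable wages = $3,489.27 − $278.67 = $3,210.60
State withholding: $3,210.60 × 0.05 = $160.53
City income tax: $3,210.60 × 0.02 = $64.21
Federal withholding: $3,210.60 × 0.2086 = $669.73
OASDI: only $132,509.38 − $130,594.32 = $1,915.06 of this check is subject → $1,915.06 × 0.0544 = $104.18
State disability insurance: $3,489.27 × 0.015 = $52.34
Medicare: $3,489.27 × 0.015 = $52.34
Employee stock purchase plan: $3,489.27 × 0.0332 = $115.84
Group life insurance premium: $286.57
Total deductions = $278.67 + $160.53 + $64.21 + $669.73 + $104.18 + $52.34 + $52.34 + $115.84 + $286.57 = $1,784.41
Net pay = $3,489.27 − $1,784.41 = $1,704.86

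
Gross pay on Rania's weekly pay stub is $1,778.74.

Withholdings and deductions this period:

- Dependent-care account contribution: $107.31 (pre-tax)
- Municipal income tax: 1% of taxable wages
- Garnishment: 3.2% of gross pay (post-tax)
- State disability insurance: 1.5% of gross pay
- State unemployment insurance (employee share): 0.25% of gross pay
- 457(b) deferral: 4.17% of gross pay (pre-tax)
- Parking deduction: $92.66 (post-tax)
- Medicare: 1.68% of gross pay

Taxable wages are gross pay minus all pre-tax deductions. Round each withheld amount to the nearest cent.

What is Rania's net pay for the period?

$1,370.70

Dependent-care account contribution: $107.31
457(b) deferral: $1,778.74 × 0.0417 = $74.17
Pre-tax total = $107.31 + $74.17 = $181.48
Taxable wages = $1,778.74 − $181.48 = $1,597.26
Municipal income tax: $1,597.26 × 0.01 = $15.97
Medicare: $1,778.74 × 0.0168 = $29.88
State disability insurance: $1,778.74 × 0.015 = $26.68
State unemployment insurance (employee share): $1,778.74 × 0.0025 = $4.45
Garnishment: $1,778.74 × 0.032 = $56.92
Parking deduction: $92.66
Total deductions = $107.31 + $74.17 + $15.97 + $29.88 + $26.68 + $4.45 + $56.92 + $92.66 = $408.04
Net pay = $1,778.74 − $408.04 = $1,370.70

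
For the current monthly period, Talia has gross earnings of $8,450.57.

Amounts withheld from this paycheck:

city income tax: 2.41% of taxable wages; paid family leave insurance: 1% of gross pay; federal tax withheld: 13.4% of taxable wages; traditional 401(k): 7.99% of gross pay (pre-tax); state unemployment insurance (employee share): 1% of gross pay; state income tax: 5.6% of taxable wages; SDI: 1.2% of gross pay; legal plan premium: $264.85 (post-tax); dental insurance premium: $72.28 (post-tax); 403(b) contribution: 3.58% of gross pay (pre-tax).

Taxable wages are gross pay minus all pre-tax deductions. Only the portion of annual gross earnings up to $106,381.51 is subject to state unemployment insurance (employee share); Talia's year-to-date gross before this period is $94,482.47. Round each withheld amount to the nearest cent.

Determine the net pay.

$5,265.34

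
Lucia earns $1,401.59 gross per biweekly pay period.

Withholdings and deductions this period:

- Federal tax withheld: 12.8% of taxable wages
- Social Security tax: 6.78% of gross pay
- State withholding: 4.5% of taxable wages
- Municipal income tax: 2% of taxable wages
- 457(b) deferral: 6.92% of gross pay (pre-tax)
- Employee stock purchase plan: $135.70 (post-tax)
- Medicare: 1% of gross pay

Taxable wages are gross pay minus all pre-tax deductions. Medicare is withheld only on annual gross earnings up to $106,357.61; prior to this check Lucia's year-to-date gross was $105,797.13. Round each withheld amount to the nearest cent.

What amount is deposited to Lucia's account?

$816.48

457(b) deferral: $1,401.59 × 0.0692 = $96.99
Taxable wages = $1,401.59 − $96.99 = $1,304.60
Municipal income tax: $1,304.60 × 0.02 = $26.09
Federal tax withheld: $1,304.60 × 0.128 = $166.99
State withholding: $1,304.60 × 0.045 = $58.71
Social Security tax: $1,401.59 × 0.0678 = $95.03
Medicare: only $106,357.61 − $105,797.13 = $560.48 of this check is subject → $560.48 × 0.01 = $5.60
Employee stock purchase plan: $135.70
Total deductions = $96.99 + $26.09 + $166.99 + $58.71 + $95.03 + $5.60 + $135.70 = $585.11
Net pay = $1,401.59 − $585.11 = $816.48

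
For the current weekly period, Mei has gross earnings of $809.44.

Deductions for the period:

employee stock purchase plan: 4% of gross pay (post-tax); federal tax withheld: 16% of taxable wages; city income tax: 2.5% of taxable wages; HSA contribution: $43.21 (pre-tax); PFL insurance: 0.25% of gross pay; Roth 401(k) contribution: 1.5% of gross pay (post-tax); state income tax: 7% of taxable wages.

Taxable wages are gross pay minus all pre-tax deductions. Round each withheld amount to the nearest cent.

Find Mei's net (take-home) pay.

HSA contribution: $43.21
Taxable wages = $809.44 − $43.21 = $766.23
Federal tax withheld: $766.23 × 0.16 = $122.60
State income tax: $766.23 × 0.07 = $53.64
City income tax: $766.23 × 0.025 = $19.16
PFL insurance: $809.44 × 0.0025 = $2.02
Employee stock purchase plan: $809.44 × 0.04 = $32.38
Roth 401(k) contribution: $809.44 × 0.015 = $12.14
Total deductions = $43.21 + $122.60 + $53.64 + $19.16 + $2.02 + $32.38 + $12.14 = $285.15
Net pay = $809.44 − $285.15 = $524.29

$524.29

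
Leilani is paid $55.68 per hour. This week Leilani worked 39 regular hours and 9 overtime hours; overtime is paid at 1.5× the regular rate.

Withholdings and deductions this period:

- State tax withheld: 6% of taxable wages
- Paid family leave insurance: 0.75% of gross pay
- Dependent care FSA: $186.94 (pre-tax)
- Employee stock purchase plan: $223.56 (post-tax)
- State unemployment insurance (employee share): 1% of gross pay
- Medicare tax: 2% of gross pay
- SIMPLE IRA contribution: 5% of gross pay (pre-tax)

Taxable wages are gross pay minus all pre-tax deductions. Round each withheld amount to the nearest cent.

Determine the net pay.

Regular pay: 39 × $55.68 = $2,171.52
Overtime pay: 9 × $55.68 × 1.5 = $751.68
Gross pay = $2,171.52 + $751.68 = $2,923.20
SIMPLE IRA contribution: $2,923.20 × 0.05 = $146.16
Dependent care FSA: $186.94
Pre-tax total = $146.16 + $186.94 = $333.10
Taxable wages = $2,923.20 − $333.10 = $2,590.10
State tax withheld: $2,590.10 × 0.06 = $155.41
Paid family leave insurance: $2,923.20 × 0.0075 = $21.92
State unemployment insurance (employee share): $2,923.20 × 0.01 = $29.23
Medicare tax: $2,923.20 × 0.02 = $58.46
Employee stock purchase plan: $223.56
Total deductions = $146.16 + $186.94 + $155.41 + $21.92 + $29.23 + $58.46 + $223.56 = $821.68
Net pay = $2,923.20 − $821.68 = $2,101.52

$2,101.52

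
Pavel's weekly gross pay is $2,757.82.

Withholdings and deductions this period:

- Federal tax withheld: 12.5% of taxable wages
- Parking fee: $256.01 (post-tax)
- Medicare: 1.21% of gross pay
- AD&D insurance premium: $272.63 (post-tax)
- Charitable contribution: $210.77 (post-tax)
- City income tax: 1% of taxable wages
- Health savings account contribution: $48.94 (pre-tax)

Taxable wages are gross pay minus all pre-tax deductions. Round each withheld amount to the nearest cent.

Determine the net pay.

Health savings account contribution: $48.94
Taxable wages = $2,757.82 − $48.94 = $2,708.88
City income tax: $2,708.88 × 0.01 = $27.09
Federal tax withheld: $2,708.88 × 0.125 = $338.61
Medicare: $2,757.82 × 0.0121 = $33.37
Parking fee: $256.01
Charitable contribution: $210.77
AD&D insurance premium: $272.63
Total deductions = $48.94 + $27.09 + $338.61 + $33.37 + $256.01 + $210.77 + $272.63 = $1,187.42
Net pay = $2,757.82 − $1,187.42 = $1,570.40

$1,570.40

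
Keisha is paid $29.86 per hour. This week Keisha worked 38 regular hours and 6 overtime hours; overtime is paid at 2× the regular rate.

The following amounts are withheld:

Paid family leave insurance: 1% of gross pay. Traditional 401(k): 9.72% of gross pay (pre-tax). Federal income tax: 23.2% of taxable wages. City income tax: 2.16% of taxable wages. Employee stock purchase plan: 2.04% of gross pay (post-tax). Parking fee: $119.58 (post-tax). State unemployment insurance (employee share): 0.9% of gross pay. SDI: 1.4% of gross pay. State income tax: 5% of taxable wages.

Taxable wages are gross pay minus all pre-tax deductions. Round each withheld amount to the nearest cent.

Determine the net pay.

$739.36

Regular pay: 38 × $29.86 = $1,134.68
Overtime pay: 6 × $29.86 × 2 = $358.32
Gross pay = $1,134.68 + $358.32 = $1,493.00
Traditional 401(k): $1,493.00 × 0.0972 = $145.12
Taxable wages = $1,493.00 − $145.12 = $1,347.88
State income tax: $1,347.88 × 0.05 = $67.39
Federal income tax: $1,347.88 × 0.232 = $312.71
City income tax: $1,347.88 × 0.0216 = $29.11
Paid family leave insurance: $1,493.00 × 0.01 = $14.93
SDI: $1,493.00 × 0.014 = $20.90
State unemployment insurance (employee share): $1,493.00 × 0.009 = $13.44
Employee stock purchase plan: $1,493.00 × 0.0204 = $30.46
Parking fee: $119.58
Total deductions = $145.12 + $67.39 + $312.71 + $29.11 + $14.93 + $20.90 + $13.44 + $30.46 + $119.58 = $753.64
Net pay = $1,493.00 − $753.64 = $739.36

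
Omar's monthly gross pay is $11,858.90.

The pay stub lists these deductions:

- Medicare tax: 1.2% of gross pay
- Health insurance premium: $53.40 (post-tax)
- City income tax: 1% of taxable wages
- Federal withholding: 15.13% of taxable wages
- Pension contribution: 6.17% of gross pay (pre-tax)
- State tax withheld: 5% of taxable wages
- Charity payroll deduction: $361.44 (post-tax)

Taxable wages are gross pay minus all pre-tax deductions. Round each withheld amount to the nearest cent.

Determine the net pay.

Pension contribution: $11,858.90 × 0.0617 = $731.69
Taxable wages = $11,858.90 − $731.69 = $11,127.21
City income tax: $11,127.21 × 0.01 = $111.27
State tax withheld: $11,127.21 × 0.05 = $556.36
Federal withholding: $11,127.21 × 0.1513 = $1,683.55
Medicare tax: $11,858.90 × 0.012 = $142.31
Health insurance premium: $53.40
Charity payroll deduction: $361.44
Total deductions = $731.69 + $111.27 + $556.36 + $1,683.55 + $142.31 + $53.40 + $361.44 = $3,640.02
Net pay = $11,858.90 − $3,640.02 = $8,218.88

$8,218.88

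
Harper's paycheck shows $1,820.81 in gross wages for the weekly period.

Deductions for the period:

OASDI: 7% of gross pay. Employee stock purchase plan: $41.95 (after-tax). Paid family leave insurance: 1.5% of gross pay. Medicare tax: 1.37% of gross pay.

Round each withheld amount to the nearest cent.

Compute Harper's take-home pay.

$1,599.14

Paid family leave insurance: $1,820.81 × 0.015 = $27.31
OASDI: $1,820.81 × 0.07 = $127.46
Medicare tax: $1,820.81 × 0.0137 = $24.95
Employee stock purchase plan: $41.95
Total deductions = $27.31 + $127.46 + $24.95 + $41.95 = $221.67
Net pay = $1,820.81 − $221.67 = $1,599.14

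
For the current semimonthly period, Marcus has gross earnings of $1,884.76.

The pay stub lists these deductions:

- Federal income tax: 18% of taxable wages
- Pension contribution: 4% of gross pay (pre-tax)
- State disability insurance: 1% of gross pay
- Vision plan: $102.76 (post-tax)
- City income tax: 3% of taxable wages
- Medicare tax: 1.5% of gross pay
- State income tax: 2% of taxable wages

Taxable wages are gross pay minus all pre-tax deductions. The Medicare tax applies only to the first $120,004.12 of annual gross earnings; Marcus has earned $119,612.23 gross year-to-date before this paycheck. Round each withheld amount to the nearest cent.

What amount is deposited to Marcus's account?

$1,265.72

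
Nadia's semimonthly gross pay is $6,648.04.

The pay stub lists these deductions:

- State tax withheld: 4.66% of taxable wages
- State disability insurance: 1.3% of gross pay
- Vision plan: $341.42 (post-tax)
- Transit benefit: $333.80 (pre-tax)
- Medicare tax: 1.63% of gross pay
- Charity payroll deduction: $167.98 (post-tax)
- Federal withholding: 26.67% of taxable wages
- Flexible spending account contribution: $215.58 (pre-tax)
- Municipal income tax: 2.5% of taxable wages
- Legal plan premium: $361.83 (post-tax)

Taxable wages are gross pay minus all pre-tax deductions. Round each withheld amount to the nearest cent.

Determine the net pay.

Transit benefit: $333.80
Flexible spending account contribution: $215.58
Pre-tax total = $333.80 + $215.58 = $549.38
Taxable wages = $6,648.04 − $549.38 = $6,098.66
State tax withheld: $6,098.66 × 0.0466 = $284.20
Federal withholding: $6,098.66 × 0.2667 = $1,626.51
Municipal income tax: $6,098.66 × 0.025 = $152.47
State disability insurance: $6,648.04 × 0.013 = $86.42
Medicare tax: $6,648.04 × 0.0163 = $108.36
Vision plan: $341.42
Charity payroll deduction: $167.98
Legal plan premium: $361.83
Total deductions = $333.80 + $215.58 + $284.20 + $1,626.51 + $152.47 + $86.42 + $108.36 + $341.42 + $167.98 + $361.83 = $3,678.57
Net pay = $6,648.04 − $3,678.57 = $2,969.47

$2,969.47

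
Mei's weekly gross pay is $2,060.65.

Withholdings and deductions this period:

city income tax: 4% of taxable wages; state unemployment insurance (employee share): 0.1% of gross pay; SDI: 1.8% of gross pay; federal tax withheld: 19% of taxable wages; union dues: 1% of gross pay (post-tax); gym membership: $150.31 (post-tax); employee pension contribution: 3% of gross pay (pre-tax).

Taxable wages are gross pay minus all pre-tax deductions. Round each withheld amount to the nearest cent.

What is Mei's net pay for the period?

Employee pension contribution: $2,060.65 × 0.03 = $61.82
Taxable wages = $2,060.65 − $61.82 = $1,998.83
Federal tax withheld: $1,998.83 × 0.19 = $379.78
City income tax: $1,998.83 × 0.04 = $79.95
SDI: $2,060.65 × 0.018 = $37.09
State unemployment insurance (employee share): $2,060.65 × 0.001 = $2.06
Union dues: $2,060.65 × 0.01 = $20.61
Gym membership: $150.31
Total deductions = $61.82 + $379.78 + $79.95 + $37.09 + $2.06 + $20.61 + $150.31 = $731.62
Net pay = $2,060.65 − $731.62 = $1,329.03

$1,329.03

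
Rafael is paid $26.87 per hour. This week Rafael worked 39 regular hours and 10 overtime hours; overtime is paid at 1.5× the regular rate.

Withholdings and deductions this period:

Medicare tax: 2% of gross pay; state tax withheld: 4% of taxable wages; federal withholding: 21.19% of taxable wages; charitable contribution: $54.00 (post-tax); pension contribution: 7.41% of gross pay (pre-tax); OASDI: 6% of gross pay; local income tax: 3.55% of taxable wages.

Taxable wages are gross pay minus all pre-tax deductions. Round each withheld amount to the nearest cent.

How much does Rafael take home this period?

$787.27

Regular pay: 39 × $26.87 = $1047.93
Overtime pay: 10 × $26.87 × 1.5 = $403.05
Gross pay = $1047.93 + $403.05 = $1450.98
Pension contribution: $1450.98 × 0.0741 = $107.52
Taxable wages = $1450.98 − $107.52 = $1343.46
Local income tax: $1343.46 × 0.0355 = $47.69
Federal withholding: $1343.46 × 0.2119 = $284.68
State tax withheld: $1343.46 × 0.04 = $53.74
Medicare tax: $1450.98 × 0.02 = $29.02
OASDI: $1450.98 × 0.06 = $87.06
Charitable contribution: $54.00
Total deductions = $107.52 + $47.69 + $284.68 + $53.74 + $29.02 + $87.06 + $54.00 = $663.71
Net pay = $1450.98 − $663.71 = $787.27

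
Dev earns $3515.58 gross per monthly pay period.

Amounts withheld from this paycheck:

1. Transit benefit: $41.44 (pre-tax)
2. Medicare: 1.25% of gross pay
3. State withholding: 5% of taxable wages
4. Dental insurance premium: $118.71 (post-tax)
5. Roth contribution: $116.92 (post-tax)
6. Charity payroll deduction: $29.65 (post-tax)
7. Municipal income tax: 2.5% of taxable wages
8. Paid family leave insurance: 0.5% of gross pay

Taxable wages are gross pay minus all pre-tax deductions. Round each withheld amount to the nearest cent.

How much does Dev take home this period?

Transit benefit: $41.44
Taxable wages = $3515.58 − $41.44 = $3474.14
State withholding: $3474.14 × 0.05 = $173.71
Municipal income tax: $3474.14 × 0.025 = $86.85
Medicare: $3515.58 × 0.0125 = $43.94
Paid family leave insurance: $3515.58 × 0.005 = $17.58
Dental insurance premium: $118.71
Charity payroll deduction: $29.65
Roth contribution: $116.92
Total deductions = $41.44 + $173.71 + $86.85 + $43.94 + $17.58 + $118.71 + $29.65 + $116.92 = $628.80
Net pay = $3515.58 − $628.80 = $2886.78

$2886.78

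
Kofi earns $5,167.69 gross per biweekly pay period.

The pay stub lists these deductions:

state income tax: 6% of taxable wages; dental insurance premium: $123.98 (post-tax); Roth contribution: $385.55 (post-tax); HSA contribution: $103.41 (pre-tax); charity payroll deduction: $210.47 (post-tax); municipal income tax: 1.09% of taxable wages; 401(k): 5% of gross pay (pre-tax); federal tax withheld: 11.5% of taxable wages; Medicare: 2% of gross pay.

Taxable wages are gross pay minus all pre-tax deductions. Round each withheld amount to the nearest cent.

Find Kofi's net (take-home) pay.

$3,089.14

HSA contribution: $103.41
401(k): $5,167.69 × 0.05 = $258.38
Pre-tax total = $103.41 + $258.38 = $361.79
Taxable wages = $5,167.69 − $361.79 = $4,805.90
Federal tax withheld: $4,805.90 × 0.115 = $552.68
State income tax: $4,805.90 × 0.06 = $288.35
Municipal income tax: $4,805.90 × 0.0109 = $52.38
Medicare: $5,167.69 × 0.02 = $103.35
Roth contribution: $385.55
Dental insurance premium: $123.98
Charity payroll deduction: $210.47
Total deductions = $103.41 + $258.38 + $552.68 + $288.35 + $52.38 + $103.35 + $385.55 + $123.98 + $210.47 = $2,078.55
Net pay = $5,167.69 − $2,078.55 = $3,089.14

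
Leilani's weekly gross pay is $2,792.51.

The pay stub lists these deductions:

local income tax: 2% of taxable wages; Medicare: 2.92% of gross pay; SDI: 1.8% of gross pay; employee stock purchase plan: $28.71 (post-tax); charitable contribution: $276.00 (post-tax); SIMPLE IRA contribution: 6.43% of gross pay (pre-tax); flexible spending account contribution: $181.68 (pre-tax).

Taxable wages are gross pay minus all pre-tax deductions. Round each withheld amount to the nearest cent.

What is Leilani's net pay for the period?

$1,946.12

SIMPLE IRA contribution: $2,792.51 × 0.0643 = $179.56
Flexible spending account contribution: $181.68
Pre-tax total = $179.56 + $181.68 = $361.24
Taxable wages = $2,792.51 − $361.24 = $2,431.27
Local income tax: $2,431.27 × 0.02 = $48.63
Medicare: $2,792.51 × 0.0292 = $81.54
SDI: $2,792.51 × 0.018 = $50.27
Employee stock purchase plan: $28.71
Charitable contribution: $276.00
Total deductions = $179.56 + $181.68 + $48.63 + $81.54 + $50.27 + $28.71 + $276.00 = $846.39
Net pay = $2,792.51 − $846.39 = $1,946.12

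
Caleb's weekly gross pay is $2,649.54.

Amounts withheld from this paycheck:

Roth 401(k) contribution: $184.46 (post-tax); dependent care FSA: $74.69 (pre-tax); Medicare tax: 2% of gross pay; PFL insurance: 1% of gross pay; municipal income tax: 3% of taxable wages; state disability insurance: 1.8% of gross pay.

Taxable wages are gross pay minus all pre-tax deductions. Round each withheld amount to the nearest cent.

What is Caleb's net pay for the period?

Dependent care FSA: $74.69
Taxable wages = $2,649.54 − $74.69 = $2,574.85
Municipal income tax: $2,574.85 × 0.03 = $77.25
PFL insurance: $2,649.54 × 0.01 = $26.50
Medicare tax: $2,649.54 × 0.02 = $52.99
State disability insurance: $2,649.54 × 0.018 = $47.69
Roth 401(k) contribution: $184.46
Total deductions = $74.69 + $77.25 + $26.50 + $52.99 + $47.69 + $184.46 = $463.58
Net pay = $2,649.54 − $463.58 = $2,185.96

$2,185.96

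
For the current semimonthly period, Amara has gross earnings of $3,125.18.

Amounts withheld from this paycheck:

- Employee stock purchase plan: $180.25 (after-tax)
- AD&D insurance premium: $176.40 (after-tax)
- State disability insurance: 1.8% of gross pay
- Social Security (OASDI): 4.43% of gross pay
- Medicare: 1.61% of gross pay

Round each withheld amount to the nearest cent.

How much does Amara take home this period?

State disability insurance: $3,125.18 × 0.018 = $56.25
Social Security (OASDI): $3,125.18 × 0.0443 = $138.45
Medicare: $3,125.18 × 0.0161 = $50.32
AD&D insurance premium: $176.40
Employee stock purchase plan: $180.25
Total deductions = $56.25 + $138.45 + $50.32 + $176.40 + $180.25 = $601.67
Net pay = $3,125.18 − $601.67 = $2,523.51

$2,523.51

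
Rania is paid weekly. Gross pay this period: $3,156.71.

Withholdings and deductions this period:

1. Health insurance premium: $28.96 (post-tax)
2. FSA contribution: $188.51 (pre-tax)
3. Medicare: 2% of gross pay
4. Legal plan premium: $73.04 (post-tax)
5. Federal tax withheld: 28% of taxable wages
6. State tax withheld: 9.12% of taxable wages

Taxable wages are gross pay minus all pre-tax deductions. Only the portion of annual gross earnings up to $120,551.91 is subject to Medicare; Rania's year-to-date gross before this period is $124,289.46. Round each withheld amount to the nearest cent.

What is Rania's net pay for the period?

FSA contribution: $188.51
Taxable wages = $3,156.71 − $188.51 = $2,968.20
Federal tax withheld: $2,968.20 × 0.28 = $831.10
State tax withheld: $2,968.20 × 0.0912 = $270.70
Medicare: annual cap $120,551.91 already reached (YTD $124,289.46), so $0.00
Legal plan premium: $73.04
Health insurance premium: $28.96
Total deductions = $188.51 + $831.10 + $270.70 + $0.00 + $73.04 + $28.96 = $1,392.31
Net pay = $3,156.71 − $1,392.31 = $1,764.40

$1,764.40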